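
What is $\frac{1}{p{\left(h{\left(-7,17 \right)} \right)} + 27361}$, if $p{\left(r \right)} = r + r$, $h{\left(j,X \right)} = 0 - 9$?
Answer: $\frac{1}{27343} \approx 3.6572 \cdot 10^{-5}$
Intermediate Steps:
$h{\left(j,X \right)} = -9$ ($h{\left(j,X \right)} = 0 - 9 = -9$)
$p{\left(r \right)} = 2 r$
$\frac{1}{p{\left(h{\left(-7,17 \right)} \right)} + 27361} = \frac{1}{2 \left(-9\right) + 27361} = \frac{1}{-18 + 27361} = \frac{1}{27343}$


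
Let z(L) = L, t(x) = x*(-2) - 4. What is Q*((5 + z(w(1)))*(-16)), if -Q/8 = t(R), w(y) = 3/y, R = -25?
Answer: 47104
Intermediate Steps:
t(x) = -4 - 2*x (t(x) = -2*x - 4 = -4 - 2*x)
Q = -368 (Q = -8*(-4 - 2*(-25)) = -8*(-4 + 50) = -8*46 = -368)
Q*((5 + z(w(1)))*(-16)) = -368*(5 + 3/1)*(-16) = -368*(5 + 3*1)*(-16) = -368*(5 + 3)*(-16) = -2944*(-16) = -368*(-128) = 47104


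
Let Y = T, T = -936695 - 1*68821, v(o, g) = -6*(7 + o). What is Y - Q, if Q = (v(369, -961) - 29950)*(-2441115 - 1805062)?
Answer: -136753381978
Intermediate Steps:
v(o, g) = -42 - 6*o
T = -1005516 (T = -936695 - 68821 = -1005516)
Y = -1005516
Q = 136752376462 (Q = ((-42 - 6*369) - 29950)*(-2441115 - 1805062) = ((-42 - 2214) - 29950)*(-4246177) = (-2256 - 29950)*(-4246177) = -32206*(-4246177) = 136752376462)
Y - Q = -1005516 - 1*136752376462 = -1005516 - 136752376462 = -136753381978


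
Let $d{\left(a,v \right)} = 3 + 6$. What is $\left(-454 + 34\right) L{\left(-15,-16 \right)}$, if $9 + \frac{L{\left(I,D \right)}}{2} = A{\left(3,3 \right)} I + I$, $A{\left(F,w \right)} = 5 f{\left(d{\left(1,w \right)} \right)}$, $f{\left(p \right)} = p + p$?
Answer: $1154160$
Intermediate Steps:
$d{\left(a,v \right)} = 9$
$f{\left(p \right)} = 2 p$
$A{\left(F,w \right)} = 90$ ($A{\left(F,w \right)} = 5 \cdot 2 \cdot 9 = 5 \cdot 18 = 90$)
$L{\left(I,D \right)} = -18 + 182 I$ ($L{\left(I,D \right)} = -18 + 2 \left(90 I + I\right) = -18 + 2 \cdot 91 I = -18 + 182 I$)
$\left(-454 + 34\right) L{\left(-15,-16 \right)} = \left(-454 + 34\right) \left(-18 + 182 \left(-15\right)\right) = - 420 \left(-18 - 2730\right) = \left(-420\right) \left(-2748\right) = 1154160$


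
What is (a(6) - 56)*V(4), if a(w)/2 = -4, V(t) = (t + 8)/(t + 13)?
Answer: -768/17 ≈ -45.176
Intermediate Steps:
V(t) = (8 + t)/(13 + t)
a(w) = -8 (a(w) = 2*(-4) = -8)
(a(6) - 56)*V(4) = (-8 - 56)*((8 + 4)/(13 + 4)) = -64*12/17 = -768/17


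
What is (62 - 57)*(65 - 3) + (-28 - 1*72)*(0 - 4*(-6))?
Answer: -2090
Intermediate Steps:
(62 - 57)*(65 - 3) + (-28 - 1*72)*(0 - 4*(-6)) = 5*62 + (-28 - 72)*(0 + 24) = 310 - 100*24 = 310 - 2400 = -2090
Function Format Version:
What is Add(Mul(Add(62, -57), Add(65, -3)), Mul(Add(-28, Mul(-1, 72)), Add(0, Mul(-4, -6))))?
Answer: -2090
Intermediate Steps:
Add(Mul(Add(62, -57), Add(65, -3)), Mul(Add(-28, Mul(-1, 72)), Add(0, Mul(-4, -6)))) = Add(Mul(5, 62), Mul(Add(-28, -72), Add(0, 24))) = Add(310, Mul(-100, 24)) = Add(310, -2400) = -2090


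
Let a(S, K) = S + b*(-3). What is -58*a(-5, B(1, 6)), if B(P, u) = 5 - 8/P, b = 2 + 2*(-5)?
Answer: -1102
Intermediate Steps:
b = -8 (b = 2 - 10 = -8)
B(P, u) = 5 - 8/P
a(S, K) = 24 + S (a(S, K) = S - 8*(-3) = S + 24 = 24 + S)
-58*a(-5, B(1, 6)) = -58*(24 - 5) = -58*19 = -1102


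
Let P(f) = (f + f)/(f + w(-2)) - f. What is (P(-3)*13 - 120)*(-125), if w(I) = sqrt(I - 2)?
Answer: 7875 - 1500*I ≈ 7875.0 - 1500.0*I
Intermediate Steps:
w(I) = sqrt(-2 + I)
P(f) = -f + 2*f/(f + 2*I) (P(f) = (f + f)/(f + sqrt(-2 - 2)) - f = (2*f)/(f + sqrt(-4)) - f = (2*f)/(f + 2*I) - f = 2*f/(f + 2*I) - f = -f + 2*f/(f + 2*I))
(P(-3)*13 - 120)*(-125) = (-3*(2 - 1*(-3) - 2*I)/(-3 + 2*I)*13 - 120)*(-125) = (-3*(-3 - 2*I)/13*(2 + 3 - 2*I)*13 - 120)*(-125) = (-3*(-3 - 2*I)/13*(5 - 2*I)*13 - 120)*(-125) = (-3*(-3 - 2*I)*(5 - 2*I)/13*13 - 120)*(-125) = (-3*(-3 - 2*I)*(5 - 2*I) - 120)*(-125) = (-120 - 3*(-3 - 2*I)*(5 - 2*I))*(-125) = 15000 + 375*(-3 - 2*I)*(5 - 2*I)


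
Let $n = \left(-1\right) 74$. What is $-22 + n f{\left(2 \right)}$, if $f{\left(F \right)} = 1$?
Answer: $-96$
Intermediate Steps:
$n = -74$
$-22 + n f{\left(2 \right)} = -22 - 74 = -96$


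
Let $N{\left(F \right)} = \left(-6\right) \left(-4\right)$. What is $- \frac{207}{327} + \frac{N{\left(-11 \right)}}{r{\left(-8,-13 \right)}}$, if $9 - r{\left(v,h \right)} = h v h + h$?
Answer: $- \frac{15365}{24961} \approx -0.61556$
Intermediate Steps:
$N{\left(F \right)} = 24$
$r{\left(v,h \right)} = 9 - h - v h^{2}$ ($r{\left(v,h \right)} = 9 - \left(h v h + h\right) = 9 - \left(v h^{2} + h\right) = 9 - \left(h + v h^{2}\right) = 9 - h - v h^{2}$)
$- \frac{207}{327} + \frac{N{\left(-11 \right)}}{r{\left(-8,-13 \right)}} = - \frac{207}{327} + \frac{24}{9 - -13 - - 8 \left(-13\right)^{2}} = \left(-207\right) \frac{1}{327} + \frac{24}{9 + 13 - \left(-8\right) 169} = - \frac{69}{109} + \frac{24}{9 + 13 + 1352} = - \frac{69}{109} + \frac{24}{1374} = - \frac{69}{109} + 24 \cdot \frac{1}{1374} = - \frac{69}{109} + \frac{4}{229} = - \frac{15365}{24961}$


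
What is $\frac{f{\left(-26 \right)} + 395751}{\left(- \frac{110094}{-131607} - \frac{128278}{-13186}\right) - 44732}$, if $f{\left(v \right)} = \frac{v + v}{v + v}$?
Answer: $- \frac{114462684909384}{12934705412339} \approx -8.8493$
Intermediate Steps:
$f{\left(v \right)} = 1$ ($f{\left(v \right)} = \frac{2 v}{2 v} = 2 v \frac{1}{2 v} = 1$)
$\frac{f{\left(-26 \right)} + 395751}{\left(- \frac{110094}{-131607} - \frac{128278}{-13186}\right) - 44732} = \frac{1 + 395751}{\left(- \frac{110094}{-131607} - \frac{128278}{-13186}\right) - 44732} = \frac{395752}{\left(\left(-110094\right) \left(- \frac{1}{131607}\right) - - \frac{64139}{6593}\right) - 44732} = \frac{395752}{\left(\frac{36698}{43869} + \frac{64139}{6593}\right) - 44732} = \frac{395752}{\frac{3055663705}{289228317} - 44732} = \frac{395752}{- \frac{12934705412339}{289228317}} = 395752 \left(- \frac{289228317}{12934705412339}\right) = - \frac{114462684909384}{12934705412339}$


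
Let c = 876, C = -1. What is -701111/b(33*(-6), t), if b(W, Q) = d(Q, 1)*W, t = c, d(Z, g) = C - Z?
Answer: -701111/173646 ≈ -4.0376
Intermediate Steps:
d(Z, g) = -1 - Z
t = 876
b(W, Q) = W*(-1 - Q) (b(W, Q) = (-1 - Q)*W = W*(-1 - Q))
-701111/b(33*(-6), t) = -701111*1/(198*(1 + 876)) = -701111/((-1*(-198)*877)) = -701111/173646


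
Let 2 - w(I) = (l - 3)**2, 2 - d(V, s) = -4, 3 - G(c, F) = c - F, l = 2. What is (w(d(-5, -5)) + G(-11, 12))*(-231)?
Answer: -6237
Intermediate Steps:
G(c, F) = 3 + F - c (G(c, F) = 3 - (c - F) = 3 + (F - c) = 3 + F - c)
d(V, s) = 6 (d(V, s) = 2 - 1*(-4) = 2 + 4 = 6)
w(I) = 1 (w(I) = 2 - (2 - 3)**2 = 2 - 1*(-1)**2 = 2 - 1*1 = 2 - 1 = 1)
(w(d(-5, -5)) + G(-11, 12))*(-231) = (1 + (3 + 12 - 1*(-11)))*(-231) = (1 + (3 + 12 + 11))*(-231) = (1 + 26)*(-231) = 27*(-231) = -6237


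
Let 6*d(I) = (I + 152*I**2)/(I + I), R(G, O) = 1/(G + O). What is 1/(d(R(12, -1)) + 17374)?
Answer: 132/2293531 ≈ 5.7553e-5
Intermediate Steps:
d(I) = (I + 152*I**2)/(12*I) (d(I) = ((I + 152*I**2)/(I + I))/6 = ((I + 152*I**2)/((2*I)))/6 = ((I + 152*I**2)*(1/(2*I)))/6 = ((I + 152*I**2)/(2*I))/6 = (I + 152*I**2)/(12*I))
1/(d(R(12, -1)) + 17374) = 1/((1/12 + 38/(3*(12 - 1))) + 17374) = 1/((1/12 + (38/3)/11) + 17374) = 1/((1/12 + (38/3)*(1/11)) + 17374) = 1/((1/12 + 38/33) + 17374) = 1/(163/132 + 17374) = 1/(2293531/132) = 132/2293531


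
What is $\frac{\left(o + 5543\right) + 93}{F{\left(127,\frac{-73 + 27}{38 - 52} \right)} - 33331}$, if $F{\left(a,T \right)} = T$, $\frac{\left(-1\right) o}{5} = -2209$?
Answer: $- \frac{116767}{233294} \approx -0.50051$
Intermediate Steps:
$o = 11045$ ($o = \left(-5\right) \left(-2209\right) = 11045$)
$\frac{\left(o + 5543\right) + 93}{F{\left(127,\frac{-73 + 27}{38 - 52} \right)} - 33331} = \frac{\left(11045 + 5543\right) + 93}{\frac{-73 + 27}{38 - 52} - 33331} = \frac{16588 + 93}{- \frac{46}{-14} - 33331} = \frac{16681}{\left(-46\right) \left(- \frac{1}{14}\right) - 33331} = \frac{16681}{\frac{23}{7} - 33331} = \frac{16681}{- \frac{233294}{7}} = 16681 \left(- \frac{7}{233294}\right) = - \frac{116767}{233294}$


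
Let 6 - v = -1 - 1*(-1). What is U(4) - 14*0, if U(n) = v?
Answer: 6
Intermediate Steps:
v = 6 (v = 6 - (-1 - 1*(-1)) = 6 - (-1 + 1) = 6 - 1*0 = 6 + 0 = 6)
U(n) = 6
U(4) - 14*0 = 6 - 14*0 = 6 + 0 = 6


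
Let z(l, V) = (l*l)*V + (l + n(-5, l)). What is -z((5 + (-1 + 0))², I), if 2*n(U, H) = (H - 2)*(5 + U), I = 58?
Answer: -14864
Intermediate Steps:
n(U, H) = (-2 + H)*(5 + U)/2 (n(U, H) = ((H - 2)*(5 + U))/2 = ((-2 + H)*(5 + U))/2 = (-2 + H)*(5 + U)/2)
z(l, V) = l + V*l² (z(l, V) = (l*l)*V + (l + (-5 - 1*(-5) + 5*l/2 + (½)*l*(-5))) = l²*V + (l + (-5 + 5 + 5*l/2 - 5*l/2)) = V*l² + (l + 0) = V*l² + l = l + V*l²)
-z((5 + (-1 + 0))², I) = -(5 + (-1 + 0))²*(1 + 58*(5 + (-1 + 0))²) = -(5 - 1)²*(1 + 58*(5 - 1)²) = -4²*(1 + 58*4²) = -16*(1 + 58*16) = -16*(1 + 928) = -16*929 = -1*14864 = -14864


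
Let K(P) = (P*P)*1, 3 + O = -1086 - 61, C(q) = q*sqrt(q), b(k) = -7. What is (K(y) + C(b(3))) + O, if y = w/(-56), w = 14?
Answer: -18399/16 - 7*I*sqrt(7) ≈ -1149.9 - 18.52*I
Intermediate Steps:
C(q) = q**(3/2)
O = -1150 (O = -3 + (-1086 - 61) = -3 - 1147 = -1150)
y = -1/4 (y = 14/(-56) = 14*(-1/56) = -1/4 ≈ -0.25000)
K(P) = P**2 (K(P) = P**2*1 = P**2)
(K(y) + C(b(3))) + O = ((-1/4)**2 + (-7)**(3/2)) - 1150 = (1/16 - 7*I*sqrt(7)) - 1150 = -18399/16 - 7*I*sqrt(7)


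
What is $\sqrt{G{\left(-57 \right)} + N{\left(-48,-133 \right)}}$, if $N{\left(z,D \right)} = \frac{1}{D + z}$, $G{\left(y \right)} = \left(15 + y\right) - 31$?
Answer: $\frac{i \sqrt{2391734}}{181} \approx 8.5443 i$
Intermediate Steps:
$G{\left(y \right)} = -16 + y$
$\sqrt{G{\left(-57 \right)} + N{\left(-48,-133 \right)}} = \sqrt{\left(-16 - 57\right) + \frac{1}{-133 - 48}} = \sqrt{-73 + \frac{1}{-181}} = \sqrt{-73 - \frac{1}{181}} = \sqrt{- \frac{13214}{181}} = \frac{i \sqrt{2391734}}{181}$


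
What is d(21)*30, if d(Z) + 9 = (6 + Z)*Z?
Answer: 16740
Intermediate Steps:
d(Z) = -9 + Z*(6 + Z) (d(Z) = -9 + (6 + Z)*Z = -9 + Z*(6 + Z))
d(21)*30 = (-9 + 21**2 + 6*21)*30 = (-9 + 441 + 126)*30 = 558*30 = 16740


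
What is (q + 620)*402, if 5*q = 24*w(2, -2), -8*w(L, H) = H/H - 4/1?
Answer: 1249818/5 ≈ 2.4996e+5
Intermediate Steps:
w(L, H) = 3/8 (w(L, H) = -(H/H - 4/1)/8 = -(1 - 4*1)/8 = -(1 - 4)/8 = -⅛*(-3) = 3/8)
q = 9/5 (q = (24*(3/8))/5 = (⅕)*9 = 9/5 ≈ 1.8000)
(q + 620)*402 = (9/5 + 620)*402 = (3109/5)*402 = 1249818/5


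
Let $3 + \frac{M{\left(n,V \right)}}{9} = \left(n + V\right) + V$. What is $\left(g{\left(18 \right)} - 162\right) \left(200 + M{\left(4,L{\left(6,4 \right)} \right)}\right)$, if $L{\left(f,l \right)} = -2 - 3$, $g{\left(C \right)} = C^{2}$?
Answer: $19278$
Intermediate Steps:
$L{\left(f,l \right)} = -5$
$M{\left(n,V \right)} = -27 + 9 n + 18 V$ ($M{\left(n,V \right)} = -27 + 9 \left(\left(n + V\right) + V\right) = -27 + 9 \left(\left(V + n\right) + V\right) = -27 + 9 \left(n + 2 V\right) = -27 + \left(9 n + 18 V\right) = -27 + 9 n + 18 V$)
$\left(g{\left(18 \right)} - 162\right) \left(200 + M{\left(4,L{\left(6,4 \right)} \right)}\right) = \left(18^{2} - 162\right) \left(200 + \left(-27 + 9 \cdot 4 + 18 \left(-5\right)\right)\right) = \left(324 - 162\right) \left(200 - 81\right) = 162 \left(200 - 81\right) = 162 \cdot 119 = 19278$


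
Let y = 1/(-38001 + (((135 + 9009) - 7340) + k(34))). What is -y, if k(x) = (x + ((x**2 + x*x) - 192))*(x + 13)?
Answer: -1/65041 ≈ -1.5375e-5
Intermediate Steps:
k(x) = (13 + x)*(-192 + x + 2*x**2) (k(x) = (x + ((x**2 + x**2) - 192))*(13 + x) = (x + (2*x**2 - 192))*(13 + x) = (x + (-192 + 2*x**2))*(13 + x) = (-192 + x + 2*x**2)*(13 + x) = (13 + x)*(-192 + x + 2*x**2))
y = 1/65041 (y = 1/(-38001 + (((135 + 9009) - 7340) + (-2496 - 179*34 + 2*34**3 + 27*34**2))) = 1/(-38001 + ((9144 - 7340) + (-2496 - 6086 + 2*39304 + 27*1156))) = 1/(-38001 + (1804 + (-2496 - 6086 + 78608 + 31212))) = 1/(-38001 + (1804 + 101238)) = 1/(-38001 + 103042) = 1/65041 ≈ 1.5375e-5)
-y = -1*1/65041 = -1/65041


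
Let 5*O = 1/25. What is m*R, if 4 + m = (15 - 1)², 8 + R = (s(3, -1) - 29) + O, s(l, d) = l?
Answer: -815808/125 ≈ -6526.5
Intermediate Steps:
O = 1/125 (O = (⅕)/25 = (⅕)*(1/25) = 1/125 ≈ 0.0080000)
R = -4249/125 (R = -8 + ((3 - 29) + 1/125) = -8 + (-26 + 1/125) = -8 - 3249/125 = -4249/125 ≈ -33.992)
m = 192 (m = -4 + (15 - 1)² = -4 + 14² = -4 + 196 = 192)
m*R = 192*(-4249/125) = -815808/125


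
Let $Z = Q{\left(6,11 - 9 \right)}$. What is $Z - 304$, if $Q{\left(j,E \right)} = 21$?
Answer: $-283$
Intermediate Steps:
$Z = 21$
$Z - 304 = 21 - 304 = -283$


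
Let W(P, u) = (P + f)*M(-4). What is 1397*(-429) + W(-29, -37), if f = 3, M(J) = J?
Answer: -599209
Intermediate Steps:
W(P, u) = -12 - 4*P (W(P, u) = (P + 3)*(-4) = (3 + P)*(-4) = -12 - 4*P)
1397*(-429) + W(-29, -37) = 1397*(-429) + (-12 - 4*(-29)) = -599313 + (-12 + 116) = -599313 + 104 = -599209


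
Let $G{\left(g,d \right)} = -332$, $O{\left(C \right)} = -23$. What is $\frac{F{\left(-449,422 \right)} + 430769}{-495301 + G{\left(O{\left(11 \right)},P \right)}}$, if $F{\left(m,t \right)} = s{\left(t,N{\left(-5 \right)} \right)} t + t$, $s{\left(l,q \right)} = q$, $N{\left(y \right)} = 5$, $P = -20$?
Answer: $- \frac{433301}{495633} \approx -0.87424$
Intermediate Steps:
$F{\left(m,t \right)} = 6 t$ ($F{\left(m,t \right)} = 5 t + t = 6 t$)
$\frac{F{\left(-449,422 \right)} + 430769}{-495301 + G{\left(O{\left(11 \right)},P \right)}} = \frac{6 \cdot 422 + 430769}{-495301 - 332} = \frac{2532 + 430769}{-495633} = 433301 \left(- \frac{1}{495633}\right) = - \frac{433301}{495633}$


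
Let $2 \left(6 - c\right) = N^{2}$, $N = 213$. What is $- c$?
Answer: $\frac{45357}{2} \approx 22679.0$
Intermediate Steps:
$c = - \frac{45357}{2}$ ($c = 6 - \frac{213^{2}}{2} = 6 - \frac{45369}{2} = - \frac{45357}{2} \approx -22679.0$)
$- c = \left(-1\right) \left(- \frac{45357}{2}\right) = \frac{45357}{2}$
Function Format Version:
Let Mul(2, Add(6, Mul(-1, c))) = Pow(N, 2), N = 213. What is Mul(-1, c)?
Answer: Rational(45357, 2) ≈ 22679.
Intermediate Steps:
c = Rational(-45357, 2) (c = Add(6, Mul(Rational(-1, 2), Pow(213, 2))) = Add(6, Mul(Rational(-1, 2), 45369)) = Add(6, Rational(-45369, 2)) = Rational(-45357, 2) ≈ -22679.)
Mul(-1, c) = Mul(-1, Rational(-45357, 2)) = Rational(45357, 2)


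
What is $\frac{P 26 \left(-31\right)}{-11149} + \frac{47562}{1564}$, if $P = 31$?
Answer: $\frac{284673421}{8718518} \approx 32.652$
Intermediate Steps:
$\frac{P 26 \left(-31\right)}{-11149} + \frac{47562}{1564} = \frac{31 \cdot 26 \left(-31\right)}{-11149} + \frac{47562}{1564} = 806 \left(-31\right) \left(- \frac{1}{11149}\right) + 47562 \cdot \frac{1}{1564} = \left(-24986\right) \left(- \frac{1}{11149}\right) + \frac{23781}{782} = \frac{24986}{11149} + \frac{23781}{782} = \frac{284673421}{8718518}$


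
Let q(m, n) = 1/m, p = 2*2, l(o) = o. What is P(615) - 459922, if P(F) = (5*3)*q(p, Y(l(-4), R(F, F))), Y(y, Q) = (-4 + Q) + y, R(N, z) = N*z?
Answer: -1839673/4 ≈ -4.5992e+5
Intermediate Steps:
Y(y, Q) = -4 + Q + y
p = 4
P(F) = 15/4 (P(F) = (5*3)/4 = 15*(¼) = 15/4)
P(615) - 459922 = 15/4 - 459922 = -1839673/4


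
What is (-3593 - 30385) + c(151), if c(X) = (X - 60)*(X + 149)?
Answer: -6678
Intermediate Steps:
c(X) = (-60 + X)*(149 + X)
(-3593 - 30385) + c(151) = (-3593 - 30385) + (-8940 + 151² + 89*151) = -33978 + (-8940 + 22801 + 13439) = -33978 + 27300 = -6678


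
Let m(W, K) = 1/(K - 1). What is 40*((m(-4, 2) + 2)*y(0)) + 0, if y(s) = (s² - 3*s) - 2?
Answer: -240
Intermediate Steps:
m(W, K) = 1/(-1 + K)
y(s) = -2 + s² - 3*s
40*((m(-4, 2) + 2)*y(0)) + 0 = 40*((1/(-1 + 2) + 2)*(-2 + 0² - 3*0)) + 0 = 40*((1/1 + 2)*(-2 + 0 + 0)) + 0 = 40*((1 + 2)*(-2)) + 0 = 40*(3*(-2)) + 0 = 40*(-6) + 0 = -240 + 0 = -240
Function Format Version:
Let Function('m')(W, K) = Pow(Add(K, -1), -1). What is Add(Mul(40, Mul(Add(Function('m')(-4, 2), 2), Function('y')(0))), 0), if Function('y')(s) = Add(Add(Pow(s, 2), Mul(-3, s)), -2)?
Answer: -240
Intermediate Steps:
Function('m')(W, K) = Pow(Add(-1, K), -1)
Function('y')(s) = Add(-2, Pow(s, 2), Mul(-3, s))
Add(Mul(40, Mul(Add(Function('m')(-4, 2), 2), Function('y')(0))), 0) = Add(Mul(40, Mul(Add(Pow(Add(-1, 2), -1), 2), Add(-2, Pow(0, 2), Mul(-3, 0)))), 0) = Add(Mul(40, Mul(Add(Pow(1, -1), 2), Add(-2, 0, 0))), 0) = Add(Mul(40, Mul(Add(1, 2), -2)), 0) = Add(Mul(40, Mul(3, -2)), 0) = Add(Mul(40, -6), 0) = Add(-240, 0) = -240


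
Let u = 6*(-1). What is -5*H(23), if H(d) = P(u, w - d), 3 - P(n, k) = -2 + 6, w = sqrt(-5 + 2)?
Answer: 5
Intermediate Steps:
w = I*sqrt(3) (w = sqrt(-3) = I*sqrt(3) ≈ 1.732*I)
u = -6
P(n, k) = -1 (P(n, k) = 3 - (-2 + 6) = 3 - 1*4 = 3 - 4 = -1)
H(d) = -1
-5*H(23) = -5*(-1) = 5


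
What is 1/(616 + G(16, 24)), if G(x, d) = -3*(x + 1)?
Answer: 1/565 ≈ 0.0017699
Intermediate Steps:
G(x, d) = -3 - 3*x (G(x, d) = -3*(1 + x) = -3 - 3*x)
1/(616 + G(16, 24)) = 1/(616 + (-3 - 3*16)) = 1/(616 + (-3 - 48)) = 1/(616 - 51) = 1/565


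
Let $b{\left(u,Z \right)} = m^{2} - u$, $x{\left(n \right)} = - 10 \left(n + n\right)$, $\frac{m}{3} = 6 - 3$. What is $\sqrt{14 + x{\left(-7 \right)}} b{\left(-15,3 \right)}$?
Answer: $96 \sqrt{154} \approx 1191.3$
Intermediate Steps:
$m = 9$ ($m = 3 \left(6 - 3\right) = 3 \cdot 3 = 9$)
$x{\left(n \right)} = - 20 n$ ($x{\left(n \right)} = - 10 \cdot 2 n = - 20 n$)
$b{\left(u,Z \right)} = 81 - u$ ($b{\left(u,Z \right)} = 9^{2} - u = 81 - u$)
$\sqrt{14 + x{\left(-7 \right)}} b{\left(-15,3 \right)} = \sqrt{14 - -140} \left(81 - -15\right) = \sqrt{14 + 140} \left(81 + 15\right) = \sqrt{154} \cdot 96 = 96 \sqrt{154}$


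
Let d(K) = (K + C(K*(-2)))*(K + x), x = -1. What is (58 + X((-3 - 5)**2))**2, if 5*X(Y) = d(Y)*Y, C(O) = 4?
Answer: 75331585156/25 ≈ 3.0133e+9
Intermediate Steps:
d(K) = (-1 + K)*(4 + K) (d(K) = (K + 4)*(K - 1) = (4 + K)*(-1 + K) = (-1 + K)*(4 + K))
X(Y) = Y*(-4 + Y**2 + 3*Y)/5 (X(Y) = ((-4 + Y**2 + 3*Y)*Y)/5 = (Y*(-4 + Y**2 + 3*Y))/5 = Y*(-4 + Y**2 + 3*Y)/5)
(58 + X((-3 - 5)**2))**2 = (58 + (-3 - 5)**2*(-4 + ((-3 - 5)**2)**2 + 3*(-3 - 5)**2)/5)**2 = (58 + (1/5)*(-8)**2*(-4 + ((-8)**2)**2 + 3*(-8)**2))**2 = (58 + (1/5)*64*(-4 + 64**2 + 3*64))**2 = (58 + (1/5)*64*(-4 + 4096 + 192))**2 = (58 + (1/5)*64*4284)**2 = (58 + 274176/5)**2 = (274466/5)**2 = 75331585156/25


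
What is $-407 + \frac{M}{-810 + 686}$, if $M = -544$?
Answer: $- \frac{12481}{31} \approx -402.61$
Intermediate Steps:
$-407 + \frac{M}{-810 + 686} = -407 + \frac{1}{-810 + 686} \left(-544\right) = -407 + \frac{1}{-124} \left(-544\right) = -407 - - \frac{136}{31} = -407 + \frac{136}{31} = - \frac{12481}{31}$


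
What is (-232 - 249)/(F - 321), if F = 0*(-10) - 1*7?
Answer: 481/328 ≈ 1.4665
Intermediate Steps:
F = -7 (F = 0 - 7 = -7)
(-232 - 249)/(F - 321) = (-232 - 249)/(-7 - 321) = -481/(-328) = -481*(-1/328) = 481/328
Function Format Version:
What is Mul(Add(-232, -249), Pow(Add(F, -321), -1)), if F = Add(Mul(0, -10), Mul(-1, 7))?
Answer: Rational(481, 328) ≈ 1.4665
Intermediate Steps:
F = -7 (F = Add(0, -7) = -7)
Mul(Add(-232, -249), Pow(Add(F, -321), -1)) = Mul(Add(-232, -249), Pow(Add(-7, -321), -1)) = Mul(-481, Pow(-328, -1)) = Mul(-481, Rational(-1, 328)) = Rational(481, 328)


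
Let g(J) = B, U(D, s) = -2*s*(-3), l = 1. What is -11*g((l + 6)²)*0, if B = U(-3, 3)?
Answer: 0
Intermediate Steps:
U(D, s) = 6*s
B = 18 (B = 6*3 = 18)
g(J) = 18
-11*g((l + 6)²)*0 = -11*18*0 = -198*0 = 0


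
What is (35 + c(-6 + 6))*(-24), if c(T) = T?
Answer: -840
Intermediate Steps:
(35 + c(-6 + 6))*(-24) = (35 + (-6 + 6))*(-24) = (35 + 0)*(-24) = 35*(-24) = -840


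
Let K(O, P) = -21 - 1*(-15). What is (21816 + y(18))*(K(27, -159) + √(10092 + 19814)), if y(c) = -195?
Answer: -129726 + 21621*√29906 ≈ 3.6093e+6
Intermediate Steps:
K(O, P) = -6 (K(O, P) = -21 + 15 = -6)
(21816 + y(18))*(K(27, -159) + √(10092 + 19814)) = (21816 - 195)*(-6 + √(10092 + 19814)) = 21621*(-6 + √29906) = -129726 + 21621*√29906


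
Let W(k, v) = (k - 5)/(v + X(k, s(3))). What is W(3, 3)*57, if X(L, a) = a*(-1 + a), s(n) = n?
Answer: -38/3 ≈ -12.667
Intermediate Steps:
W(k, v) = (-5 + k)/(6 + v) (W(k, v) = (k - 5)/(v + 3*(-1 + 3)) = (-5 + k)/(v + 3*2) = (-5 + k)/(v + 6) = (-5 + k)/(6 + v))
W(3, 3)*57 = ((-5 + 3)/(6 + 3))*57 = (-2/9)*57 = ((1/9)*(-2))*57 = -2/9*57 = -38/3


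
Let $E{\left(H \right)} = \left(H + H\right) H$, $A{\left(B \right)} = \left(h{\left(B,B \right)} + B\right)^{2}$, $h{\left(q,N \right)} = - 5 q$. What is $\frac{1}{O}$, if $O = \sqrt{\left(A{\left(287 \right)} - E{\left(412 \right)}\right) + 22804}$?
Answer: $\frac{\sqrt{250305}}{500610} \approx 0.00099939$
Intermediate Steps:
$A{\left(B \right)} = 16 B^{2}$ ($A{\left(B \right)} = \left(- 5 B + B\right)^{2} = \left(- 4 B\right)^{2} = 16 B^{2}$)
$E{\left(H \right)} = 2 H^{2}$ ($E{\left(H \right)} = 2 H H = 2 H^{2}$)
$O = 2 \sqrt{250305}$ ($O = \sqrt{\left(16 \cdot 287^{2} - 2 \cdot 412^{2}\right) + 22804} = \sqrt{\left(16 \cdot 82369 - 2 \cdot 169744\right) + 22804} = \sqrt{\left(1317904 - 339488\right) + 22804} = \sqrt{978416 + 22804} = \sqrt{1001220} = 2 \sqrt{250305} \approx 1000.6$)
$\frac{1}{O} = \frac{1}{2 \sqrt{250305}} = \frac{\sqrt{250305}}{500610}$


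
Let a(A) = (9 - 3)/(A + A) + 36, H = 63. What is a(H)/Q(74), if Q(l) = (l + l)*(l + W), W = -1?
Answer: 757/226884 ≈ 0.0033365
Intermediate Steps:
Q(l) = 2*l*(-1 + l) (Q(l) = (l + l)*(l - 1) = (2*l)*(-1 + l) = 2*l*(-1 + l))
a(A) = 36 + 3/A (a(A) = 6/((2*A)) + 36 = 6*(1/(2*A)) + 36 = 3/A + 36 = 36 + 3/A)
a(H)/Q(74) = (36 + 3/63)/((2*74*(-1 + 74))) = (36 + 3*(1/63))/((2*74*73)) = (36 + 1/21)/10804 = (757/21)*(1/10804) = 757/226884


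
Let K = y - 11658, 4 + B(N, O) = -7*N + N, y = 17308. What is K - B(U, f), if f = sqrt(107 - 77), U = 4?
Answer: 5678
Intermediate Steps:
f = sqrt(30) ≈ 5.4772
B(N, O) = -4 - 6*N (B(N, O) = -4 + (-7*N + N) = -4 - 6*N)
K = 5650 (K = 17308 - 11658 = 5650)
K - B(U, f) = 5650 - (-4 - 6*4) = 5650 - (-4 - 24) = 5650 - 1*(-28) = 5650 + 28 = 5678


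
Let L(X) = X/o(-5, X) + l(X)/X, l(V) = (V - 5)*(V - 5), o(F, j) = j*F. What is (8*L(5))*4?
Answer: -32/5 ≈ -6.4000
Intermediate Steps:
o(F, j) = F*j
l(V) = (-5 + V)**2 (l(V) = (-5 + V)*(-5 + V) = (-5 + V)**2)
L(X) = -1/5 + (-5 + X)**2/X (L(X) = X/((-5*X)) + (-5 + X)**2/X = X*(-1/(5*X)) + (-5 + X)**2/X = -1/5 + (-5 + X)**2/X)
(8*L(5))*4 = (8*(((-5 + 5)**2 - 1/5*5)/5))*4 = (8*((0**2 - 1)/5))*4 = (8*((0 - 1)/5))*4 = (8*((1/5)*(-1)))*4 = (8*(-1/5))*4 = -8/5*4 = -32/5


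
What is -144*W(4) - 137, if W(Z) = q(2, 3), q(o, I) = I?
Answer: -569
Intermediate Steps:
W(Z) = 3
-144*W(4) - 137 = -144*3 - 137 = -432 - 137 = -569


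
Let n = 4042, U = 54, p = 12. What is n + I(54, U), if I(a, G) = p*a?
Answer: 4690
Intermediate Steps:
I(a, G) = 12*a
n + I(54, U) = 4042 + 12*54 = 4042 + 648 = 4690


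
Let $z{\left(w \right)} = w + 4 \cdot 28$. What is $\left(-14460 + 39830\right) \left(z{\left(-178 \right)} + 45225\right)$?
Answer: $1145683830$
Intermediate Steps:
$z{\left(w \right)} = 112 + w$ ($z{\left(w \right)} = w + 112 = 112 + w$)
$\left(-14460 + 39830\right) \left(z{\left(-178 \right)} + 45225\right) = \left(-14460 + 39830\right) \left(\left(112 - 178\right) + 45225\right) = 25370 \left(-66 + 45225\right) = 25370 \cdot 45159 = 1145683830$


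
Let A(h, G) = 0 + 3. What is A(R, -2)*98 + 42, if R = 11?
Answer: 336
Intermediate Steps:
A(h, G) = 3
A(R, -2)*98 + 42 = 3*98 + 42 = 294 + 42 = 336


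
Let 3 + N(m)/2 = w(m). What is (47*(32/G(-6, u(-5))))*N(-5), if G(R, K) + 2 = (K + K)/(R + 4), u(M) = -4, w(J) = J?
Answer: -12032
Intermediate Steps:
N(m) = -6 + 2*m
G(R, K) = -2 + 2*K/(4 + R) (G(R, K) = -2 + (K + K)/(R + 4) = -2 + (2*K)/(4 + R) = -2 + 2*K/(4 + R))
(47*(32/G(-6, u(-5))))*N(-5) = (47*(32/((2*(-4 - 4 - 1*(-6))/(4 - 6)))))*(-6 + 2*(-5)) = (47*(32/((2*(-4 - 4 + 6)/(-2)))))*(-6 - 10) = (47*(32/((2*(-½)*(-2)))))*(-16) = (47*(32/2))*(-16) = (47*(32*(½)))*(-16) = (47*16)*(-16) = 752*(-16) = -12032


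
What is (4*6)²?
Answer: 576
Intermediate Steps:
(4*6)² = 24² = 576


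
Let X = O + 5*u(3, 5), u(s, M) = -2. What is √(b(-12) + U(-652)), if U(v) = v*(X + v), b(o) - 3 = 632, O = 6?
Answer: √428347 ≈ 654.48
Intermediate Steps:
b(o) = 635 (b(o) = 3 + 632 = 635)
X = -4 (X = 6 + 5*(-2) = 6 - 10 = -4)
U(v) = v*(-4 + v)
√(b(-12) + U(-652)) = √(635 - 652*(-4 - 652)) = √(635 - 652*(-656)) = √(635 + 427712) = √428347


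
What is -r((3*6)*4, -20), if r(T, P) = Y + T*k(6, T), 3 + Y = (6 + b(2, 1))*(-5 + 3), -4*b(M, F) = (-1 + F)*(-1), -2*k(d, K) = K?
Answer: 2607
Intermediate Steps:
k(d, K) = -K/2
b(M, F) = -¼ + F/4 (b(M, F) = -(-1 + F)*(-1)/4 = -(1 - F)/4 = -¼ + F/4)
Y = -15 (Y = -3 + (6 + (-¼ + (¼)*1))*(-5 + 3) = -3 + (6 + (-¼ + ¼))*(-2) = -3 + (6 + 0)*(-2) = -3 + 6*(-2) = -3 - 12 = -15)
r(T, P) = -15 - T²/2 (r(T, P) = -15 + T*(-T/2) = -15 - T²/2)
-r((3*6)*4, -20) = -(-15 - ((3*6)*4)²/2) = -(-15 - (18*4)²/2) = -(-15 - ½*72²) = -(-15 - ½*5184) = -(-15 - 2592) = -1*(-2607) = 2607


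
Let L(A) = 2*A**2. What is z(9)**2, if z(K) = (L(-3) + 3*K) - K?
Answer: 1296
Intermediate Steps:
z(K) = 18 + 2*K (z(K) = (2*(-3)**2 + 3*K) - K = (2*9 + 3*K) - K = (18 + 3*K) - K = 18 + 2*K)
z(9)**2 = (18 + 2*9)**2 = (18 + 18)**2 = 36**2 = 1296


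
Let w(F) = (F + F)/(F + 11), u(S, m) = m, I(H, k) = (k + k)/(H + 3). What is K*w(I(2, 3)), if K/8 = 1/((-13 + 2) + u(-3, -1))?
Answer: -8/61 ≈ -0.13115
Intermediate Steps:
I(H, k) = 2*k/(3 + H) (I(H, k) = (2*k)/(3 + H) = 2*k/(3 + H))
w(F) = 2*F/(11 + F) (w(F) = (2*F)/(11 + F) = 2*F/(11 + F))
K = -2/3 (K = 8/((-13 + 2) - 1) = 8/(-11 - 1) = 8/(-12) = 8*(-1/12) = -2/3 ≈ -0.66667)
K*w(I(2, 3)) = -4*2*3/(3 + 2)/(3*(11 + 2*3/(3 + 2))) = -4*2*3/5/(3*(11 + 2*3/5)) = -4*2*3*(1/5)/(3*(11 + 2*3*(1/5))) = -4*6/(3*5*(11 + 6/5)) = -4*6/(3*5*61/5) = -4*6*5/(3*5*61) = -2/3*12/61 = -8/61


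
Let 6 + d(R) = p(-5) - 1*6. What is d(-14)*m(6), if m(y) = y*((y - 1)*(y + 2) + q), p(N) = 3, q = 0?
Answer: -2160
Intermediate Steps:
d(R) = -9 (d(R) = -6 + (3 - 1*6) = -6 + (3 - 6) = -6 - 3 = -9)
m(y) = y*(-1 + y)*(2 + y) (m(y) = y*((y - 1)*(y + 2) + 0) = y*((-1 + y)*(2 + y) + 0) = y*((-1 + y)*(2 + y)) = y*(-1 + y)*(2 + y))
d(-14)*m(6) = -54*(-2 + 6 + 6**2) = -54*(-2 + 6 + 36) = -54*40 = -9*240 = -2160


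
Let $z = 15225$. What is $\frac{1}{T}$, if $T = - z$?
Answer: $- \frac{1}{15225} \approx -6.5681 \cdot 10^{-5}$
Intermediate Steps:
$T = -15225$ ($T = \left(-1\right) 15225 = -15225$)
$\frac{1}{T} = \frac{1}{-15225} = - \frac{1}{15225}$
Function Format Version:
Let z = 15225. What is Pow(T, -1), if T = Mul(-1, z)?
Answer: Rational(-1, 15225) ≈ -6.5681e-5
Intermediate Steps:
T = -15225 (T = Mul(-1, 15225) = -15225)
Pow(T, -1) = Pow(-15225, -1) = Rational(-1, 15225)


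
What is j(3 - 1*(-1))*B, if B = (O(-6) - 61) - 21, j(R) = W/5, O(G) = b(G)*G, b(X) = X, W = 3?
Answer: -138/5 ≈ -27.600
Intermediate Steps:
O(G) = G**2 (O(G) = G*G = G**2)
j(R) = 3/5
B = -46 (B = ((-6)**2 - 61) - 21 = (36 - 61) - 21 = -25 - 21 = -46)
j(3 - 1*(-1))*B = (3/5)*(-46) = -138/5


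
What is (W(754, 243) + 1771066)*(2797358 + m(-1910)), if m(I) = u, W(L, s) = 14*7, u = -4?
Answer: 4954572700056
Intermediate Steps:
W(L, s) = 98
m(I) = -4
(W(754, 243) + 1771066)*(2797358 + m(-1910)) = (98 + 1771066)*(2797358 - 4) = 1771164*2797354 = 4954572700056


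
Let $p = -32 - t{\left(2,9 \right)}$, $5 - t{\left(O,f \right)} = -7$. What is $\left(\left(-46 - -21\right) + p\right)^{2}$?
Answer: $4761$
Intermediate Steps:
$t{\left(O,f \right)} = 12$ ($t{\left(O,f \right)} = 5 - -7 = 5 + 7 = 12$)
$p = -44$ ($p = -32 - 12 = -44$)
$\left(\left(-46 - -21\right) + p\right)^{2} = \left(\left(-46 - -21\right) - 44\right)^{2} = \left(\left(-46 + 21\right) - 44\right)^{2} = \left(-25 - 44\right)^{2} = \left(-69\right)^{2} = 4761$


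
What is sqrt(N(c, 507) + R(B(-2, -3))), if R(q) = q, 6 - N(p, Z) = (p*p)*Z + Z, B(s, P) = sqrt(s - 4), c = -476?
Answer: sqrt(-114874533 + I*sqrt(6)) ≈ 0.e-4 + 10718.0*I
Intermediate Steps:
B(s, P) = sqrt(-4 + s)
N(p, Z) = 6 - Z - Z*p**2 (N(p, Z) = 6 - ((p*p)*Z + Z) = 6 - (p**2*Z + Z) = 6 - (Z*p**2 + Z) = 6 - (Z + Z*p**2) = 6 + (-Z - Z*p**2) = 6 - Z - Z*p**2)
sqrt(N(c, 507) + R(B(-2, -3))) = sqrt((6 - 1*507 - 1*507*(-476)**2) + sqrt(-4 - 2)) = sqrt((6 - 507 - 1*507*226576) + sqrt(-6)) = sqrt((6 - 507 - 114874032) + I*sqrt(6)) = sqrt(-114874533 + I*sqrt(6))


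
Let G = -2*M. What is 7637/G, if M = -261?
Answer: 7637/522 ≈ 14.630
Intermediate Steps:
G = 522 (G = -2*(-261) = 522)
7637/G = 7637/522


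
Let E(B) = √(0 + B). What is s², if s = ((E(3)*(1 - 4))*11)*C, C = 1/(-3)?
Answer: 363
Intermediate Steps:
C = -⅓ ≈ -0.33333
E(B) = √B
s = 11*√3 (s = ((√3*(1 - 4))*11)*(-⅓) = ((√3*(-3))*11)*(-⅓) = (-3*√3*11)*(-⅓) = -33*√3*(-⅓) = 11*√3 ≈ 19.053)
s² = (11*√3)² = 363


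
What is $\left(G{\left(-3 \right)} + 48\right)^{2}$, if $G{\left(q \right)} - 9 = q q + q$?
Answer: $3969$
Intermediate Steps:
$G{\left(q \right)} = 9 + q + q^{2}$ ($G{\left(q \right)} = 9 + \left(q q + q\right) = 9 + \left(q^{2} + q\right) = 9 + \left(q + q^{2}\right) = 9 + q + q^{2}$)
$\left(G{\left(-3 \right)} + 48\right)^{2} = \left(\left(9 - 3 + \left(-3\right)^{2}\right) + 48\right)^{2} = \left(\left(9 - 3 + 9\right) + 48\right)^{2} = \left(15 + 48\right)^{2} = 63^{2} = 3969$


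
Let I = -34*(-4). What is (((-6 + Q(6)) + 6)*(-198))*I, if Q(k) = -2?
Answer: 53856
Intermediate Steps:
I = 136
(((-6 + Q(6)) + 6)*(-198))*I = (((-6 - 2) + 6)*(-198))*136 = ((-8 + 6)*(-198))*136 = -2*(-198)*136 = 396*136 = 53856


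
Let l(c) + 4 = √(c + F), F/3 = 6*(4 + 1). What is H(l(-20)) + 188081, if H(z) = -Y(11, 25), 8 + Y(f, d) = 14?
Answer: 188075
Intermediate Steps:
Y(f, d) = 6 (Y(f, d) = -8 + 14 = 6)
F = 90 (F = 3*(6*(4 + 1)) = 3*(6*5) = 3*30 = 90)
l(c) = -4 + √(90 + c) (l(c) = -4 + √(c + 90) = -4 + √(90 + c))
H(z) = -6 (H(z) = -1*6 = -6)
H(l(-20)) + 188081 = -6 + 188081 = 188075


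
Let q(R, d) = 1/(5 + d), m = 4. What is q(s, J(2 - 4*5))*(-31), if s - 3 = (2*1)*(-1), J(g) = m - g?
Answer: -31/27 ≈ -1.1481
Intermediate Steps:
J(g) = 4 - g
s = 1 (s = 3 + (2*1)*(-1) = 3 + 2*(-1) = 3 - 2 = 1)
q(s, J(2 - 4*5))*(-31) = -31/(5 + (4 - (2 - 4*5))) = -31/(5 + (4 - (2 - 20))) = -31/(5 + (4 - 1*(-18))) = -31/(5 + (4 + 18)) = -31/(5 + 22) = -31/27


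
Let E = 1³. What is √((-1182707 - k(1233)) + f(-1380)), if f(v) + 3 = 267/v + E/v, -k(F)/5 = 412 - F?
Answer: I*√141260678490/345 ≈ 1089.4*I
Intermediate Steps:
E = 1
k(F) = -2060 + 5*F (k(F) = -5*(412 - F) = -2060 + 5*F)
f(v) = -3 + 268/v (f(v) = -3 + (267/v + 1/v) = -3 + 268/v)
√((-1182707 - k(1233)) + f(-1380)) = √((-1182707 - (-2060 + 5*1233)) + (-3 + 268/(-1380))) = √((-1182707 - (-2060 + 6165)) + (-3 + 268*(-1/1380))) = √((-1182707 - 1*4105) + (-3 - 67/345)) = √((-1182707 - 4105) - 1102/345) = √(-1186812 - 1102/345) = √(-409451242/345) = I*√141260678490/345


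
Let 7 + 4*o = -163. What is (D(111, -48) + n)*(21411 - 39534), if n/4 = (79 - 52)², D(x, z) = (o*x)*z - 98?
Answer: -4154842734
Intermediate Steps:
o = -85/2 (o = -7/4 + (¼)*(-163) = -7/4 - 163/4 = -85/2 ≈ -42.500)
D(x, z) = -98 - 85*x*z/2 (D(x, z) = (-85*x/2)*z - 98 = -85*x*z/2 - 98 = -98 - 85*x*z/2)
n = 2916 (n = 4*(79 - 52)² = 4*27² = 4*729 = 2916)
(D(111, -48) + n)*(21411 - 39534) = ((-98 - 85/2*111*(-48)) + 2916)*(21411 - 39534) = ((-98 + 226440) + 2916)*(-18123) = (226342 + 2916)*(-18123) = 229258*(-18123) = -4154842734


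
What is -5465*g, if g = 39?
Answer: -213135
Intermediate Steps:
-5465*g = -5465*39 = -213135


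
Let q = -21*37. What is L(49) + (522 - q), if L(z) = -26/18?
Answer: 11678/9 ≈ 1297.6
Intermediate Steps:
L(z) = -13/9 (L(z) = -26*1/18 = -13/9)
q = -777
L(49) + (522 - q) = -13/9 + (522 - 1*(-777)) = -13/9 + (522 + 777) = -13/9 + 1299 = 11678/9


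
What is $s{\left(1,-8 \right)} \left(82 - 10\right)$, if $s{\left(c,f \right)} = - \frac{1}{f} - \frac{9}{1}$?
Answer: $-639$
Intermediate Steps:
$s{\left(c,f \right)} = -9 - \frac{1}{f}$ ($s{\left(c,f \right)} = - \frac{1}{f} - 9 = -9 - \frac{1}{f}$)
$s{\left(1,-8 \right)} \left(82 - 10\right) = \left(-9 - \frac{1}{-8}\right) \left(82 - 10\right) = \left(-9 - - \frac{1}{8}\right) 72 = \left(-9 + \frac{1}{8}\right) 72 = \left(- \frac{71}{8}\right) 72 = -639$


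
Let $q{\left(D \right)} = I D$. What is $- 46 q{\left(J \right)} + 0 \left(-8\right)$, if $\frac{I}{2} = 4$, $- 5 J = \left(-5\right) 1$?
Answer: $-368$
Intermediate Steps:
$J = 1$ ($J = - \frac{\left(-5\right) 1}{5} = \left(- \frac{1}{5}\right) \left(-5\right) = 1$)
$I = 8$ ($I = 2 \cdot 4 = 8$)
$q{\left(D \right)} = 8 D$
$- 46 q{\left(J \right)} + 0 \left(-8\right) = - 46 \cdot 8 \cdot 1 + 0 \left(-8\right) = \left(-46\right) 8 + 0 = -368 + 0 = -368$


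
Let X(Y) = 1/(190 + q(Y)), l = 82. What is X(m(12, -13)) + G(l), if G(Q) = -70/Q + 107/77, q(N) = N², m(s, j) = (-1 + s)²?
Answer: 25097209/46821467 ≈ 0.53602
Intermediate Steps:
G(Q) = 107/77 - 70/Q (G(Q) = -70/Q + 107*(1/77) = -70/Q + 107/77 = 107/77 - 70/Q)
X(Y) = 1/(190 + Y²)
X(m(12, -13)) + G(l) = 1/(190 + ((-1 + 12)²)²) + (107/77 - 70/82) = 1/(190 + (11²)²) + (107/77 - 70*1/82) = 1/(190 + 121²) + (107/77 - 35/41) = 1/(190 + 14641) + 1692/3157 = 1/14831 + 1692/3157 = 25097209/46821467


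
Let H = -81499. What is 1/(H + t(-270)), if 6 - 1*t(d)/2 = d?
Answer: -1/80947 ≈ -1.2354e-5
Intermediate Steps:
t(d) = 12 - 2*d
1/(H + t(-270)) = 1/(-81499 + (12 - 2*(-270))) = 1/(-81499 + (12 + 540)) = 1/(-81499 + 552) = 1/(-80947) = -1/80947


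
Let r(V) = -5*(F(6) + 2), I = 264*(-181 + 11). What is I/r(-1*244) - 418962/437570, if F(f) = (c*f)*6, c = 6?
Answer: 959073651/23847565 ≈ 40.217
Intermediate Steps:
F(f) = 36*f (F(f) = (6*f)*6 = 36*f)
I = -44880 (I = 264*(-170) = -44880)
r(V) = -1090 (r(V) = -5*(36*6 + 2) = -5*(216 + 2) = -5*218 = -1090)
I/r(-1*244) - 418962/437570 = -44880/(-1090) - 418962/437570 = -44880*(-1/1090) - 418962*1/437570 = 4488/109 - 209481/218785 = 959073651/23847565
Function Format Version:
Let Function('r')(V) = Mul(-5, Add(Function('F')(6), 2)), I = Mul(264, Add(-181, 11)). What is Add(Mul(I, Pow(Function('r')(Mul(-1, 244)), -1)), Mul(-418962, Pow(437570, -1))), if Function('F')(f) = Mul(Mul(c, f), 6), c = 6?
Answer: Rational(959073651, 23847565) ≈ 40.217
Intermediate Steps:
Function('F')(f) = Mul(36, f) (Function('F')(f) = Mul(Mul(6, f), 6) = Mul(36, f))
I = -44880 (I = Mul(264, -170) = -44880)
Function('r')(V) = -1090 (Function('r')(V) = Mul(-5, Add(Mul(36, 6), 2)) = Mul(-5, Add(216, 2)) = Mul(-5, 218) = -1090)
Add(Mul(I, Pow(Function('r')(Mul(-1, 244)), -1)), Mul(-418962, Pow(437570, -1))) = Add(Mul(-44880, Pow(-1090, -1)), Mul(-418962, Pow(437570, -1))) = Add(Mul(-44880, Rational(-1, 1090)), Mul(-418962, Rational(1, 437570))) = Add(Rational(4488, 109), Rational(-209481, 218785)) = Rational(959073651, 23847565)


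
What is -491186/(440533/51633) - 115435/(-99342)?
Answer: -2519402015239541/43763429286 ≈ -57569.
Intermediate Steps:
-491186/(440533/51633) - 115435/(-99342) = -491186/(440533*(1/51633)) - 115435*(-1/99342) = -491186/440533/51633 + 115435/99342 = -491186*51633/440533 + 115435/99342 = -25361406738/440533 + 115435/99342 = -2519402015239541/43763429286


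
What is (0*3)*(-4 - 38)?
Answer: 0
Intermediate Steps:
(0*3)*(-4 - 38) = 0*(-42) = 0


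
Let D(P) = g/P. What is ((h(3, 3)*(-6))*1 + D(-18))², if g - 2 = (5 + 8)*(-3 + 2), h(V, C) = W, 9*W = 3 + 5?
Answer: 7225/324 ≈ 22.299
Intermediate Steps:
W = 8/9 (W = (3 + 5)/9 = (⅑)*8 = 8/9 ≈ 0.88889)
h(V, C) = 8/9
g = -11 (g = 2 + (5 + 8)*(-3 + 2) = 2 + 13*(-1) = 2 - 13 = -11)
D(P) = -11/P
((h(3, 3)*(-6))*1 + D(-18))² = (((8/9)*(-6))*1 - 11/(-18))² = (-16/3*1 - 11*(-1/18))² = (-16/3 + 11/18)² = (-85/18)² = 7225/324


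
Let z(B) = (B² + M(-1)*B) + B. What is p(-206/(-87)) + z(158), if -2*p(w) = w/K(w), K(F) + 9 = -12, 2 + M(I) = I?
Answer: 45031999/1827 ≈ 24648.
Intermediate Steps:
M(I) = -2 + I
K(F) = -21 (K(F) = -9 - 12 = -21)
z(B) = B² - 2*B (z(B) = (B² + (-2 - 1)*B) + B = (B² - 3*B) + B = B² - 2*B)
p(w) = w/42 (p(w) = -w/(2*(-21)) = -w*(-1)/(2*21) = -(-1)*w/42 = w/42)
p(-206/(-87)) + z(158) = (-206/(-87))/42 + 158*(-2 + 158) = (-206*(-1/87))/42 + 158*156 = (1/42)*(206/87) + 24648 = 103/1827 + 24648 = 45031999/1827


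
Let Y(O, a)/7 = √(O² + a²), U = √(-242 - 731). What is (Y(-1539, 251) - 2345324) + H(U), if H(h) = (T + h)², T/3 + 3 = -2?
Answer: -2346072 + 7*√2431522 - 30*I*√973 ≈ -2.3352e+6 - 935.79*I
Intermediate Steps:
T = -15 (T = -9 + 3*(-2) = -9 - 6 = -15)
U = I*√973 (U = √(-973) = I*√973 ≈ 31.193*I)
Y(O, a) = 7*√(O² + a²)
H(h) = (-15 + h)²
(Y(-1539, 251) - 2345324) + H(U) = (7*√((-1539)² + 251²) - 2345324) + (-15 + I*√973)² = (7*√(2368521 + 63001) - 2345324) + (-15 + I*√973)² = (7*√2431522 - 2345324) + (-15 + I*√973)² = (-2345324 + 7*√2431522) + (-15 + I*√973)² = -2345324 + (-15 + I*√973)² + 7*√2431522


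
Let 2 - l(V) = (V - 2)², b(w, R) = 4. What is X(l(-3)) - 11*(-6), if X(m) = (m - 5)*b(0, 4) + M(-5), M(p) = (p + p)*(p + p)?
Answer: 54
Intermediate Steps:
M(p) = 4*p² (M(p) = (2*p)*(2*p) = 4*p²)
l(V) = 2 - (-2 + V)² (l(V) = 2 - (V - 2)² = 2 - (-2 + V)²)
X(m) = 80 + 4*m (X(m) = (m - 5)*4 + 4*(-5)² = (-5 + m)*4 + 4*25 = (-20 + 4*m) + 100 = 80 + 4*m)
X(l(-3)) - 11*(-6) = (80 + 4*(2 - (-2 - 3)²)) - 11*(-6) = (80 + 4*(2 - 1*(-5)²)) + 66 = (80 + 4*(2 - 1*25)) + 66 = (80 + 4*(2 - 25)) + 66 = (80 + 4*(-23)) + 66 = (80 - 92) + 66 = -12 + 66 = 54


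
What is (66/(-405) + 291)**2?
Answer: 1541583169/18225 ≈ 84586.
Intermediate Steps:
(66/(-405) + 291)**2 = (66*(-1/405) + 291)**2 = (-22/135 + 291)**2 = (39263/135)**2 = 1541583169/18225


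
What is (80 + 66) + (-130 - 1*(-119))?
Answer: 135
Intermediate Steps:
(80 + 66) + (-130 - 1*(-119)) = 146 + (-130 + 119) = 146 - 11 = 135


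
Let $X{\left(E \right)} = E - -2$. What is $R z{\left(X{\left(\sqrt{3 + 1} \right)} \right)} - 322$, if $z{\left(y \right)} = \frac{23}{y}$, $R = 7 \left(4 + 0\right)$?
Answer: $-161$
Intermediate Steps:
$R = 28$ ($R = 7 \cdot 4 = 28$)
$X{\left(E \right)} = 2 + E$ ($X{\left(E \right)} = E + 2 = 2 + E$)
$R z{\left(X{\left(\sqrt{3 + 1} \right)} \right)} - 322 = 28 \frac{23}{2 + \sqrt{3 + 1}} - 322 = 28 \frac{23}{2 + \sqrt{4}} - 322 = 28 \frac{23}{2 + 2} - 322 = 28 \cdot \frac{23}{4} - 322 = 161 - 322 = -161$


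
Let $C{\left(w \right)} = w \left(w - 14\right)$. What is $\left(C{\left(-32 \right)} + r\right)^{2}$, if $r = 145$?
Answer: $2614689$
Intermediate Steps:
$C{\left(w \right)} = w \left(-14 + w\right)$
$\left(C{\left(-32 \right)} + r\right)^{2} = \left(- 32 \left(-14 - 32\right) + 145\right)^{2} = \left(\left(-32\right) \left(-46\right) + 145\right)^{2} = \left(1472 + 145\right)^{2} = 1617^{2} = 2614689$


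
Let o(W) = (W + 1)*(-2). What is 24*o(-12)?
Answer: 528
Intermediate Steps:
o(W) = -2 - 2*W (o(W) = (1 + W)*(-2) = -2 - 2*W)
24*o(-12) = 24*(-2 - 2*(-12)) = 24*(-2 + 24) = 24*22 = 528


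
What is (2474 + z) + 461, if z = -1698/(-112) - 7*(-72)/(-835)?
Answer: 137921291/46760 ≈ 2949.6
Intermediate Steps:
z = 680691/46760 (z = -1698*(-1/112) + 504*(-1/835) = 849/56 - 504/835 = 680691/46760 ≈ 14.557)
(2474 + z) + 461 = (2474 + 680691/46760) + 461 = 116364931/46760 + 461 = 137921291/46760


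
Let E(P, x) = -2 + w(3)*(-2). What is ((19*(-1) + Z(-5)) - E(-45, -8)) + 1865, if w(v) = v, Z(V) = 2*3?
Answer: 1860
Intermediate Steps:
Z(V) = 6
E(P, x) = -8 (E(P, x) = -2 + 3*(-2) = -2 - 6 = -8)
((19*(-1) + Z(-5)) - E(-45, -8)) + 1865 = ((19*(-1) + 6) - 1*(-8)) + 1865 = ((-19 + 6) + 8) + 1865 = (-13 + 8) + 1865 = -5 + 1865 = 1860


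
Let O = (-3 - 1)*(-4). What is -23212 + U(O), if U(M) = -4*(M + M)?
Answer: -23340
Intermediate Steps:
O = 16 (O = -4*(-4) = 16)
U(M) = -8*M
-23212 + U(O) = -23212 - 8*16 = -23212 - 128 = -23340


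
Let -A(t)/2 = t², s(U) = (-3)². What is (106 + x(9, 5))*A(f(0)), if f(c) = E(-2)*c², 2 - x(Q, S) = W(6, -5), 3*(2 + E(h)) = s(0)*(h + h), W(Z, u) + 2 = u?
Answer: 0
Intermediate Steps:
s(U) = 9
W(Z, u) = -2 + u
E(h) = -2 + 6*h (E(h) = -2 + (9*(h + h))/3 = -2 + (9*(2*h))/3 = -2 + (18*h)/3 = -2 + 6*h)
x(Q, S) = 9 (x(Q, S) = 2 - (-2 - 5) = 2 - 1*(-7) = 2 + 7 = 9)
f(c) = -14*c² (f(c) = (-2 + 6*(-2))*c² = (-2 - 12)*c² = -14*c²)
A(t) = -2*t²
(106 + x(9, 5))*A(f(0)) = (106 + 9)*(-2*(-14*0²)²) = 115*(-2*(-14*0)²) = 115*(-2*0²) = 115*(-2*0) = 115*0 = 0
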